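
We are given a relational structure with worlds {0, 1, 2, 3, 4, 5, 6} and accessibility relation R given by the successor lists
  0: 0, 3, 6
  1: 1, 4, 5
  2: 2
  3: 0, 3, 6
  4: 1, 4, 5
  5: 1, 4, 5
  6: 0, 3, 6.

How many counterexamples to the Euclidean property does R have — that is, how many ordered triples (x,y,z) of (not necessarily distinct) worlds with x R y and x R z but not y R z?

0

R is Euclidean; there are no such tuples.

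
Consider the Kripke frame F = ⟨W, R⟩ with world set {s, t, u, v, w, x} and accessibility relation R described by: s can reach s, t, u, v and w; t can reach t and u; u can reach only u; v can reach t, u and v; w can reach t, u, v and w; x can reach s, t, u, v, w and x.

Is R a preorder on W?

Yes

Reflexive: yes — every world is R-related to itself.
Transitive: yes — every two-step R-path is closed by a direct edge.
So R is a preorder.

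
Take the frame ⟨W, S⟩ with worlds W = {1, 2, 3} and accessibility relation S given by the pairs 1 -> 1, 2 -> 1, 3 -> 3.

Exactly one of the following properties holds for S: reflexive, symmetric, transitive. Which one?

Reflexive: no — 2 is not related to itself.
Symmetric: no — 2 S 1 but not 1 S 2.
Transitive: yes — every two-step S-path is closed by a direct edge.
Only transitive holds.

transitive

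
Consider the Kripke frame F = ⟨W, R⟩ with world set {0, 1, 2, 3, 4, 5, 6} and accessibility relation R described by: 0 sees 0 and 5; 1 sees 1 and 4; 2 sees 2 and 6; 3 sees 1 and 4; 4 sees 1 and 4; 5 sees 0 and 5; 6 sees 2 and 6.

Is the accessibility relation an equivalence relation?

No

Reflexive: no — 3 is not related to itself.
Symmetric: no — 3 R 1 but not 1 R 3.
Transitive: yes — every two-step R-path is closed by a direct edge.
So R is not an equivalence relation.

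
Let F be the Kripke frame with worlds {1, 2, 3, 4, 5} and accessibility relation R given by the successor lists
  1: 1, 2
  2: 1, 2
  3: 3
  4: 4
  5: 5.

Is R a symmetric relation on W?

Symmetric: yes — every pair in R has its reverse in R.

Yes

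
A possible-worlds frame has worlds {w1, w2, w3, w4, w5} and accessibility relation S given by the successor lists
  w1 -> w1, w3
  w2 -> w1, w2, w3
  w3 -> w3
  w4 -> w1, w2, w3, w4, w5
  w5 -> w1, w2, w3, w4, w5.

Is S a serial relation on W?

Serial: yes — every world has a successor (e.g. w1 S w1).

Yes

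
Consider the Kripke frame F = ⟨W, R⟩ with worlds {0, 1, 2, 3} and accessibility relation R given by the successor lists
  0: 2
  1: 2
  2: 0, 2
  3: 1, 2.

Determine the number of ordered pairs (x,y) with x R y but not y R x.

3

Enumerating: (1,2), (3,1), (3,2).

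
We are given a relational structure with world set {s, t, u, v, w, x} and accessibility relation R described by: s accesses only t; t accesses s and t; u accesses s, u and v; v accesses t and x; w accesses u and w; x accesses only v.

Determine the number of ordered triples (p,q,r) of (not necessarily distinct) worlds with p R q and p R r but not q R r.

12

Enumerating: (t,s,s), (u,s,s), (u,s,u), (u,s,v), (u,v,s), (u,v,u), (u,v,v), (v,t,x), (v,x,t), (v,x,x), (w,u,w), (x,v,v).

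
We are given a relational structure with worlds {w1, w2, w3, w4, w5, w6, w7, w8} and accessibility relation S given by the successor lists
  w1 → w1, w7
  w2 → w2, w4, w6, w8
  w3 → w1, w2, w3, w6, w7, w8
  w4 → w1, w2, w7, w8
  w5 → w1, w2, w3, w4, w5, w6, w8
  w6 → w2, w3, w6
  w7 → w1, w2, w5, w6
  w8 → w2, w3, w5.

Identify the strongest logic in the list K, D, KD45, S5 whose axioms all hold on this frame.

Serial (axiom D): yes — every world has a successor (e.g. w1 S w1).
Euclidean (axiom 5): no — w2 S w4 and w2 S w6, but not w4 S w6.
Transitive (axiom 4): no — w1 S w7 and w7 S w2, but not w1 S w2.
Reflexive (axiom T): no — w4 is not related to itself.
So F validates K, D; KD45 would additionally require S to be Euclidean and transitive. The strongest is D.

D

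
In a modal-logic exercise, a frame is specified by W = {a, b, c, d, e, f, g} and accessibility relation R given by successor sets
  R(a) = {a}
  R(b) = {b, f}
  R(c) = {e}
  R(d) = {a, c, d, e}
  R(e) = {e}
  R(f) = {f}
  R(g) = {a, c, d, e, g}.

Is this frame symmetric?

Symmetric: no — b R f but not f R b.

No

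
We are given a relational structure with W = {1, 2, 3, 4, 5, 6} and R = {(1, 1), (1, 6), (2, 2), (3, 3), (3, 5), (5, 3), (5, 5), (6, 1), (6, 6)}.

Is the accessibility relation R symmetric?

Yes

Symmetric: yes — every pair in R has its reverse in R.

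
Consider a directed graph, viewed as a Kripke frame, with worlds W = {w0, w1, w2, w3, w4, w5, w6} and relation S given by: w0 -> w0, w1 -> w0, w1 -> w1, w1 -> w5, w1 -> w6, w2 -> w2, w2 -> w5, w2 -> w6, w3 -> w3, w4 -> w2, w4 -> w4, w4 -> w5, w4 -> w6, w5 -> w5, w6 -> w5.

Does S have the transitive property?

Transitive: yes — every two-step S-path is closed by a direct edge.

Yes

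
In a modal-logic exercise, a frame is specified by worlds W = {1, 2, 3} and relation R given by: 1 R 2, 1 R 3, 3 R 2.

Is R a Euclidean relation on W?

Euclidean: no — 1 R 2 and 1 R 3, but not 2 R 3.

No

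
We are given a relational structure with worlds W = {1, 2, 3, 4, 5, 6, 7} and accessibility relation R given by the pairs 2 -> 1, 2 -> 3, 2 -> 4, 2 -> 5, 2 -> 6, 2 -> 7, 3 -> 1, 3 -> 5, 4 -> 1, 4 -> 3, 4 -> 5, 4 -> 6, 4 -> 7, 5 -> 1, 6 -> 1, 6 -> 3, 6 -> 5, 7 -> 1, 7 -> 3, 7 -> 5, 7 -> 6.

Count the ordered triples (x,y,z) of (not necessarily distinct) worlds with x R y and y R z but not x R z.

0

R is transitive; there are no such tuples.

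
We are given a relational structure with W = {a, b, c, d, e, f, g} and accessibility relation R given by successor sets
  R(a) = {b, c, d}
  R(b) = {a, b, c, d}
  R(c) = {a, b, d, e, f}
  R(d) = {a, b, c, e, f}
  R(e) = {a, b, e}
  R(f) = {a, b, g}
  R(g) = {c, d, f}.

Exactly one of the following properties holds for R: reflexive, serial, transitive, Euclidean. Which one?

serial

Reflexive: no — a is not related to itself.
Serial: yes — every world has a successor (e.g. a R b).
Transitive: no — a R c and c R e, but not a R e.
Euclidean: no — c R a and c R e, but not a R e.
Only serial holds.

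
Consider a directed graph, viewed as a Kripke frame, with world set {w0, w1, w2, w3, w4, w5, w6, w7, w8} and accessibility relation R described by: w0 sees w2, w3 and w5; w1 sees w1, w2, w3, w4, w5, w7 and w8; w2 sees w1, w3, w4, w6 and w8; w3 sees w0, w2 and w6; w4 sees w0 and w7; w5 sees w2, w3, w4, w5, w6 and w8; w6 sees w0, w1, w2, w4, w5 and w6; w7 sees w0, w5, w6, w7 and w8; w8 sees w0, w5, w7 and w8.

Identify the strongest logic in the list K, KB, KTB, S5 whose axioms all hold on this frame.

K

Symmetric (axiom B): no — w0 R w2 but not w2 R w0.
Reflexive (axiom T): no — w0 is not related to itself.
Euclidean (axiom 5): no — w0 R w2 and w0 R w5, but not w2 R w5.
So F validates K; KB would additionally require R to be symmetric. The strongest is K.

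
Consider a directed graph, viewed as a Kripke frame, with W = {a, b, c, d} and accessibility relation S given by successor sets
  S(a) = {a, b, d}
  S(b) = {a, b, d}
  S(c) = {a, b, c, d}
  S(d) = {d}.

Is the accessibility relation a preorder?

Yes

Reflexive: yes — every world is S-related to itself.
Transitive: yes — every two-step S-path is closed by a direct edge.
So S is a preorder.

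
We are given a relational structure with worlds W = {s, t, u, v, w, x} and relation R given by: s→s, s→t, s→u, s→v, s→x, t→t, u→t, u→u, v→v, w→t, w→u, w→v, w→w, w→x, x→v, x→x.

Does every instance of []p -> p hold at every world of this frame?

Yes

The schema T characterises exactly the reflexive frames.
Reflexive: yes — every world is R-related to itself.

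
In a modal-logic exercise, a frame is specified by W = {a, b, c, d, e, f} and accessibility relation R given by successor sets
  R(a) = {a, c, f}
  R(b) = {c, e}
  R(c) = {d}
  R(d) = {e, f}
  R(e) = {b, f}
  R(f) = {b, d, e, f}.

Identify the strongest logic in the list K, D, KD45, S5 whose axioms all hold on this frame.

D

Serial (axiom D): yes — every world has a successor (e.g. a R a).
Euclidean (axiom 5): no — a R c and a R f, but not c R f.
Transitive (axiom 4): no — a R c and c R d, but not a R d.
Reflexive (axiom T): no — b is not related to itself.
So F validates K, D; KD45 would additionally require R to be Euclidean and transitive. The strongest is D.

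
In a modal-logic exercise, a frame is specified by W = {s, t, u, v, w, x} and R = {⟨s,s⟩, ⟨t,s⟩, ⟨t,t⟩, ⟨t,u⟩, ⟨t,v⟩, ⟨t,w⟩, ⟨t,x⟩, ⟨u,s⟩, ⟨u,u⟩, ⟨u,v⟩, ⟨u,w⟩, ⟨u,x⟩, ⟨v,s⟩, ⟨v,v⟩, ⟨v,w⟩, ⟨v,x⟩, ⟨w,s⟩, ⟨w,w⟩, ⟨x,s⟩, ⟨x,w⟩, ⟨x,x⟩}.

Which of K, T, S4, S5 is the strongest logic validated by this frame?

S4

Reflexive (axiom T): yes — every world is R-related to itself.
Transitive (axiom 4): yes — every two-step R-path is closed by a direct edge.
Euclidean (axiom 5): no — t R s and t R u, but not s R u.
So F validates K, T, S4; S5 would additionally require R to be Euclidean. The strongest is S4.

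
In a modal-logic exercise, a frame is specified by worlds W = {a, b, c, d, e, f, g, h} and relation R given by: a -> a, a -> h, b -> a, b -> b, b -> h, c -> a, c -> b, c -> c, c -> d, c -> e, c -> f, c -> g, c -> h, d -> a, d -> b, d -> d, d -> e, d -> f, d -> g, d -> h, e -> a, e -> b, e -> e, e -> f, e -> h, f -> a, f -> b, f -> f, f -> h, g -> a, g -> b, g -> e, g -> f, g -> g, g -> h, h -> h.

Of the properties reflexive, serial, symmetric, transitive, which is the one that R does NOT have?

Reflexive: yes — every world is R-related to itself.
Serial: yes — every world has a successor (e.g. a R a).
Symmetric: no — a R h but not h R a.
Transitive: yes — every two-step R-path is closed by a direct edge.
Only symmetric fails.

symmetric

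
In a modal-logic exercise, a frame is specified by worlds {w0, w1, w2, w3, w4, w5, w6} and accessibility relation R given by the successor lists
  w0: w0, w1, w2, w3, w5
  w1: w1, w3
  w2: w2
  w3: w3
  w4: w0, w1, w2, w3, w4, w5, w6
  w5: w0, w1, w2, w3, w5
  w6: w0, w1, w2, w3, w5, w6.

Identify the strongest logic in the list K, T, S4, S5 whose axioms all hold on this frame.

S4

Reflexive (axiom T): yes — every world is R-related to itself.
Transitive (axiom 4): yes — every two-step R-path is closed by a direct edge.
Euclidean (axiom 5): no — w0 R w1 and w0 R w2, but not w1 R w2.
So F validates K, T, S4; S5 would additionally require R to be Euclidean. The strongest is S4.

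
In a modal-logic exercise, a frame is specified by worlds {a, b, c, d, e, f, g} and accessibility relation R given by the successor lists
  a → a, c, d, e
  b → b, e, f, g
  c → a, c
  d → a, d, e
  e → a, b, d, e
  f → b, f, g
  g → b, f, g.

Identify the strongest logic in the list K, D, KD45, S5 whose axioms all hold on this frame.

D

Serial (axiom D): yes — every world has a successor (e.g. a R a).
Euclidean (axiom 5): no — a R c and a R d, but not c R d.
Transitive (axiom 4): no — a R e and e R b, but not a R b.
Reflexive (axiom T): yes — every world is R-related to itself.
So F validates K, D; KD45 would additionally require R to be Euclidean and transitive. The strongest is D.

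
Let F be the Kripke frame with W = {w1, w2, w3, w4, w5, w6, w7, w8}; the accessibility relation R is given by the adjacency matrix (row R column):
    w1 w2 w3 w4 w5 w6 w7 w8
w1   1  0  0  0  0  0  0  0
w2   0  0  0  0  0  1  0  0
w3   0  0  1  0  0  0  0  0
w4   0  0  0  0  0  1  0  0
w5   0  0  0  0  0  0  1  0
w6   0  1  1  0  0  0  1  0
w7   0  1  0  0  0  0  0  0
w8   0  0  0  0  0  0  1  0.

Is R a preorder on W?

No

Reflexive: no — w2 is not related to itself.
Transitive: no — w2 R w6 and w6 R w3, but not w2 R w3.
So R is not a preorder.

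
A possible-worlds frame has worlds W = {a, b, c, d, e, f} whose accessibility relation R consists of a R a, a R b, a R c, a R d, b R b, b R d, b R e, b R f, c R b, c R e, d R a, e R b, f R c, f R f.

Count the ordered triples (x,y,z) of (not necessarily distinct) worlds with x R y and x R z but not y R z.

21

Enumerating: (a,b,a), (a,b,c), (a,c,a), (a,c,c), (a,c,d), (a,d,b), (a,d,c), (a,d,d), (b,d,b), (b,d,d), (b,d,e), (b,d,f), … and 9 more.
Total: 21.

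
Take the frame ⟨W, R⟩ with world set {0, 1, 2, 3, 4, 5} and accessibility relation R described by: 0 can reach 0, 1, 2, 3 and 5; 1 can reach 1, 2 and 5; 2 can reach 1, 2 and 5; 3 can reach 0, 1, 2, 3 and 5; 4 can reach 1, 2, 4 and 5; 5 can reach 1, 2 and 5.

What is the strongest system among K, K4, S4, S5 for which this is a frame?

S4

Transitive (axiom 4): yes — every two-step R-path is closed by a direct edge.
Reflexive (axiom T): yes — every world is R-related to itself.
Euclidean (axiom 5): no — 0 R 1 and 0 R 3, but not 1 R 3.
So F validates K, K4, S4; S5 would additionally require R to be Euclidean. The strongest is S4.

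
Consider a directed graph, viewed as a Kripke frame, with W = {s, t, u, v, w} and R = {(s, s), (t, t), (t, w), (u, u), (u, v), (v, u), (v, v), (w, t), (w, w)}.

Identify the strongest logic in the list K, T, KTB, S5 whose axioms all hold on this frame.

S5

Reflexive (axiom T): yes — every world is R-related to itself.
Symmetric (axiom B): yes — every pair in R has its reverse in R.
Euclidean (axiom 5): yes — any two successors of a common world are R-related.
So F validates K, T, KTB, S5. The strongest is S5.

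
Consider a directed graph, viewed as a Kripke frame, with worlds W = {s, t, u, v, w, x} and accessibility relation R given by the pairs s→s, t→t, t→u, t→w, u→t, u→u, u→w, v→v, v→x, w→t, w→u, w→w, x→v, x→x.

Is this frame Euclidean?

Yes

Euclidean: yes — any two successors of a common world are R-related.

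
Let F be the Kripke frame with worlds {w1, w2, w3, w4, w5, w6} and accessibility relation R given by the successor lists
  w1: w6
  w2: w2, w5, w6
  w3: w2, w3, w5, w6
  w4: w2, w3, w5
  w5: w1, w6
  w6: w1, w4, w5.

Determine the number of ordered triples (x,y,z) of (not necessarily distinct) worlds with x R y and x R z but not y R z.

25

Enumerating: (w1,w6,w6), (w2,w5,w2), (w2,w5,w5), (w2,w6,w2), (w2,w6,w6), (w3,w2,w3), (w3,w5,w2), (w3,w5,w3), (w3,w5,w5), (w3,w6,w2), (w3,w6,w3), (w3,w6,w6), … and 13 more.
Total: 25.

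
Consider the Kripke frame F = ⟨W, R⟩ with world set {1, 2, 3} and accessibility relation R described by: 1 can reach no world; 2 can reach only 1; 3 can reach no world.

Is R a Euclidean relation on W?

No

Euclidean: no — 2 R 1 and 2 R 1, but not 1 R 1.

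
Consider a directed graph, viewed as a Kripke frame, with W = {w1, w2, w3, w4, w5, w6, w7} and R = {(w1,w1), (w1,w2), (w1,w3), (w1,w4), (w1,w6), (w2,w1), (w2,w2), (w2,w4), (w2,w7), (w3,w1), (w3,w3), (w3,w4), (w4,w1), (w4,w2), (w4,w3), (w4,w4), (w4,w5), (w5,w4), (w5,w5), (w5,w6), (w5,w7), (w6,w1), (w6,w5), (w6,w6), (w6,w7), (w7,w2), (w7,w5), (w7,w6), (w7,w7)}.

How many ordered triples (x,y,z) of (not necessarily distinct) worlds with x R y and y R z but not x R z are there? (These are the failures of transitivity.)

32

Enumerating: (w1,w2,w7), (w1,w4,w5), (w1,w6,w5), (w1,w6,w7), (w2,w1,w3), (w2,w1,w6), (w2,w4,w3), (w2,w4,w5), (w2,w7,w5), (w2,w7,w6), (w3,w1,w2), (w3,w1,w6), … and 20 more.
Total: 32.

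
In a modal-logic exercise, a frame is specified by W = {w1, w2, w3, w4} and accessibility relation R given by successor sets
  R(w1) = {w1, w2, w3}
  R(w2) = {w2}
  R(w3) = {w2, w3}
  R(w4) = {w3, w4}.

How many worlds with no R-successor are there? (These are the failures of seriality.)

0

R is serial; there are no such worlds.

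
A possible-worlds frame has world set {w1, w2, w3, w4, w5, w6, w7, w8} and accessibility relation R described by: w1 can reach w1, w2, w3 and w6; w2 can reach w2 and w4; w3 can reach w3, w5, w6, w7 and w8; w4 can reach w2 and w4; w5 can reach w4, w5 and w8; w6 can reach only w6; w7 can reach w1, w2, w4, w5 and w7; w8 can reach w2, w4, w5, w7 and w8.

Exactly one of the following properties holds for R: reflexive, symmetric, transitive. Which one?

reflexive

Reflexive: yes — every world is R-related to itself.
Symmetric: no — w1 R w2 but not w2 R w1.
Transitive: no — w1 R w2 and w2 R w4, but not w1 R w4.
Only reflexive holds.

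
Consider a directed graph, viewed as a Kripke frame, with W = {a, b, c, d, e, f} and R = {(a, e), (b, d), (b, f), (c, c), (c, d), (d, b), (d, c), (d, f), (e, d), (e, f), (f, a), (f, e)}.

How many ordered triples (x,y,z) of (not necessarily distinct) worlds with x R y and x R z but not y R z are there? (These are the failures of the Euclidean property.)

Enumerating: (a,e,e), (b,d,d), (b,f,d), (b,f,f), (c,d,d), (d,b,b), (d,b,c), (d,c,b), (d,c,f), (d,f,b), (d,f,c), (d,f,f), (e,d,d), (e,f,d), (e,f,f), (f,a,a), (f,e,a), (f,e,e).

18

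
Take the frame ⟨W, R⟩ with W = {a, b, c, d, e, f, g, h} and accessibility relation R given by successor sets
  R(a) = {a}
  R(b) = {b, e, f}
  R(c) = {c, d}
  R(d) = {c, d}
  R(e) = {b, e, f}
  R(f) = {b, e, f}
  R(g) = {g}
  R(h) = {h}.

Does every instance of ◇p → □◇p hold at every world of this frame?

Yes

By correspondence theory, 5 is valid on a frame iff R is Euclidean.
Euclidean: yes — any two successors of a common world are R-related.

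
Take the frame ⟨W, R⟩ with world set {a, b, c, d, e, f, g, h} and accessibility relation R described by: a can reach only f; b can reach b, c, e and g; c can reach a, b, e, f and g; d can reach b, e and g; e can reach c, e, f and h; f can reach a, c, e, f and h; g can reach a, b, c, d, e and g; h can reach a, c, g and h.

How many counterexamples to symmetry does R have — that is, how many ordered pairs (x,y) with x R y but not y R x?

Enumerating: (b,e), (c,a), (d,b), (d,e), (e,h), (f,h), (g,a), (g,e), (h,a), (h,c), (h,g).

11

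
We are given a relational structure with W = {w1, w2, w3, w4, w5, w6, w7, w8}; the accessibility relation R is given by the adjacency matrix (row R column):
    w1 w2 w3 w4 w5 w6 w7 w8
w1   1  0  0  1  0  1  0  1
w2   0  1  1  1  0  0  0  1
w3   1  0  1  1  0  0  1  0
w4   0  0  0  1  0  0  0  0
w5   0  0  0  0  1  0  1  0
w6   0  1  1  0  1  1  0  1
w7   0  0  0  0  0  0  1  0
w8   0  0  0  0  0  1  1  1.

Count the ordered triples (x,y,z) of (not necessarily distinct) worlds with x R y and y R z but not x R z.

Enumerating: (w1,w6,w2), (w1,w6,w3), (w1,w6,w5), (w1,w8,w7), (w2,w3,w1), (w2,w3,w7), (w2,w8,w6), (w2,w8,w7), (w3,w1,w6), (w3,w1,w8), (w6,w2,w4), (w6,w3,w1), … and 7 more.
Total: 19.

19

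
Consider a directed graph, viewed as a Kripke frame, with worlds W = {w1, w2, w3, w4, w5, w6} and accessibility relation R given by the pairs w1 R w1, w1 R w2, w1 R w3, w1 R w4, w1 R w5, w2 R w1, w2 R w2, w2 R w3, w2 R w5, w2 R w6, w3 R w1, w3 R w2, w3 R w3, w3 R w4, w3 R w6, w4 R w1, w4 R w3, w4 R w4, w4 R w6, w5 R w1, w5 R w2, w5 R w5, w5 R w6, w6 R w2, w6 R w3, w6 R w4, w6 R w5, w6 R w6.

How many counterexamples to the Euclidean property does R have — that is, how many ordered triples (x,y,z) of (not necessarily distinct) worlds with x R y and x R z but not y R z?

Enumerating: (w1,w2,w4), (w1,w3,w5), (w1,w4,w2), (w1,w4,w5), (w1,w5,w3), (w1,w5,w4), (w2,w1,w6), (w2,w3,w5), (w2,w5,w3), (w2,w6,w1), (w3,w1,w6), (w3,w2,w4), … and 12 more.
Total: 24.

24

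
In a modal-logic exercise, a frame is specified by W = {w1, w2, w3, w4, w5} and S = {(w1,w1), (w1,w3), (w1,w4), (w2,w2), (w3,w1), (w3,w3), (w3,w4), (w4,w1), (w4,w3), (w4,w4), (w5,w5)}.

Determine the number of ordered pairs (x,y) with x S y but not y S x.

S is symmetric; there are no such tuples.

0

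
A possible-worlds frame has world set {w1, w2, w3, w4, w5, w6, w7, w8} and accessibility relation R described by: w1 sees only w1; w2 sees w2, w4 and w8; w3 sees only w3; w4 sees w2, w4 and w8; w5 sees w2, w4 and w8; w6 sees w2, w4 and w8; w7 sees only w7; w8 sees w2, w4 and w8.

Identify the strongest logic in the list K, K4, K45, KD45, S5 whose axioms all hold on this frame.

KD45

Transitive (axiom 4): yes — every two-step R-path is closed by a direct edge.
Euclidean (axiom 5): yes — any two successors of a common world are R-related.
Serial (axiom D): yes — every world has a successor (e.g. w1 R w1).
Reflexive (axiom T): no — w5 is not related to itself.
So F validates K, K4, K45, KD45; S5 would additionally require R to be reflexive. The strongest is KD45.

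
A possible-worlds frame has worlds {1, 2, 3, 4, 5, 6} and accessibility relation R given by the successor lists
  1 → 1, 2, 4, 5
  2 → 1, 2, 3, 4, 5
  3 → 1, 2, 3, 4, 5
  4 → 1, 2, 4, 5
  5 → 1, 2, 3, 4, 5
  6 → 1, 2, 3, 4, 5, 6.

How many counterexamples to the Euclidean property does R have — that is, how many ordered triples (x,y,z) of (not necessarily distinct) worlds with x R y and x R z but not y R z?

13

Enumerating: (2,1,3), (2,4,3), (3,1,3), (3,4,3), (5,1,3), (5,4,3), (6,1,3), (6,1,6), (6,2,6), (6,3,6), (6,4,3), (6,4,6), (6,5,6).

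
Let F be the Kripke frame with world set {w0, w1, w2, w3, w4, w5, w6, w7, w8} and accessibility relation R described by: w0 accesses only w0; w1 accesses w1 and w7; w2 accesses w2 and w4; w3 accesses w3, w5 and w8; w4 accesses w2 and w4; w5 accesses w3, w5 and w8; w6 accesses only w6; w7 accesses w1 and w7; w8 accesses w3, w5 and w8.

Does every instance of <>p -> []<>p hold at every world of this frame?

Yes

Axiom 5 corresponds to the accessibility relation being Euclidean.
Euclidean: yes — any two successors of a common world are R-related.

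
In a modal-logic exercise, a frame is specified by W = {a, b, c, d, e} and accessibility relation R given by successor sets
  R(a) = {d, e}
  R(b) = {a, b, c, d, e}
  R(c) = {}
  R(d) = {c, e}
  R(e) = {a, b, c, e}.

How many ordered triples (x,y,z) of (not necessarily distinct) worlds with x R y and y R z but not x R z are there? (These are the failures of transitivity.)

8

Enumerating: (a,d,c), (a,e,a), (a,e,b), (a,e,c), (d,e,a), (d,e,b), (e,a,d), (e,b,d).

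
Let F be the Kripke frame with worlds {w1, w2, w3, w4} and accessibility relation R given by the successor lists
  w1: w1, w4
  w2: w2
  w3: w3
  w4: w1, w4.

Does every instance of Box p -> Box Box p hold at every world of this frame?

By correspondence theory, 4 is valid on a frame iff R is transitive.
Transitive: yes — every two-step R-path is closed by a direct edge.

Yes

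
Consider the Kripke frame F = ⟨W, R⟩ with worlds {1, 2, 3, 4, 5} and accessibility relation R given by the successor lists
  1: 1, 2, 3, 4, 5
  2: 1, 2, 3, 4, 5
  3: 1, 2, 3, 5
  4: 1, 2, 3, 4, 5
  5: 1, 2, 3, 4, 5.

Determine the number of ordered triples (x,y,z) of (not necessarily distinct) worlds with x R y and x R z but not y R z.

4

Enumerating: (1,3,4), (2,3,4), (4,3,4), (5,3,4).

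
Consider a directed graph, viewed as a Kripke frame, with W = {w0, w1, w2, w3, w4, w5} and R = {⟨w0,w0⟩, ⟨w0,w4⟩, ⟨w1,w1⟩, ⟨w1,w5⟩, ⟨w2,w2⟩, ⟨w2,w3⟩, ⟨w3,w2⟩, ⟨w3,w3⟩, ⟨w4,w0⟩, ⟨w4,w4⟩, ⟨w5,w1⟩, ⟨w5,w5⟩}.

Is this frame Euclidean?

Euclidean: yes — any two successors of a common world are R-related.

Yes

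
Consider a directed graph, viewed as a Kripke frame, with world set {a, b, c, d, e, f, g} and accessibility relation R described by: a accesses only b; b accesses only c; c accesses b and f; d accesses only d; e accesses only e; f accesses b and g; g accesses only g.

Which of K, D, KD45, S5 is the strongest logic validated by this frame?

D

Serial (axiom D): yes — every world has a successor (e.g. a R b).
Euclidean (axiom 5): no — c R b and c R f, but not b R f.
Transitive (axiom 4): no — a R b and b R c, but not a R c.
Reflexive (axiom T): no — a is not related to itself.
So F validates K, D; KD45 would additionally require R to be Euclidean and transitive. The strongest is D.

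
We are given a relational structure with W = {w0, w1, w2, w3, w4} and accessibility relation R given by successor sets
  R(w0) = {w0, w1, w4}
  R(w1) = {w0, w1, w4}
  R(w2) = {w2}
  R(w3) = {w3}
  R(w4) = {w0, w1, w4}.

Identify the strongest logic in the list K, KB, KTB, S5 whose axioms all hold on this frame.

S5

Symmetric (axiom B): yes — every pair in R has its reverse in R.
Reflexive (axiom T): yes — every world is R-related to itself.
Euclidean (axiom 5): yes — any two successors of a common world are R-related.
So F validates K, KB, KTB, S5. The strongest is S5.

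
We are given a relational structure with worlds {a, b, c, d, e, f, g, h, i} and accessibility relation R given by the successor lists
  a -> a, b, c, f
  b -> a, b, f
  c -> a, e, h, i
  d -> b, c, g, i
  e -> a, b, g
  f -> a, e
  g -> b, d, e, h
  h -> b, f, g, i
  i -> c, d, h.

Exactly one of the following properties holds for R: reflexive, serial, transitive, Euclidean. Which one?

serial

Reflexive: no — c is not related to itself.
Serial: yes — every world has a successor (e.g. a R a).
Transitive: no — a R c and c R e, but not a R e.
Euclidean: no — a R b and a R c, but not b R c.
Only serial holds.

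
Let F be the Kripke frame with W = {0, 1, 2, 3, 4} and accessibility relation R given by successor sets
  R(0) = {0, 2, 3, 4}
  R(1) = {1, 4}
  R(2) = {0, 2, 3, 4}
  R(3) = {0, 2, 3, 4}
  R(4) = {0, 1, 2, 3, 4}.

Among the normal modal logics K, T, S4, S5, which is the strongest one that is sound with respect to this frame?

T

Reflexive (axiom T): yes — every world is R-related to itself.
Transitive (axiom 4): no — 0 R 4 and 4 R 1, but not 0 R 1.
Euclidean (axiom 5): no — 4 R 0 and 4 R 1, but not 0 R 1.
So F validates K, T; S4 would additionally require R to be transitive. The strongest is T.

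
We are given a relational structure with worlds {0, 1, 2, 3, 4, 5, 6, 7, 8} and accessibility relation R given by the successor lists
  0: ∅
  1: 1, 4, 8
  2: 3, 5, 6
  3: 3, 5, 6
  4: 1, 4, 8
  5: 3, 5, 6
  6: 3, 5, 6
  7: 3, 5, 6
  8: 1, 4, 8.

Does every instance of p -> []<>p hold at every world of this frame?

No

By correspondence theory, B is valid on a frame iff R is symmetric.
Symmetric: no — 2 R 3 but not 3 R 2.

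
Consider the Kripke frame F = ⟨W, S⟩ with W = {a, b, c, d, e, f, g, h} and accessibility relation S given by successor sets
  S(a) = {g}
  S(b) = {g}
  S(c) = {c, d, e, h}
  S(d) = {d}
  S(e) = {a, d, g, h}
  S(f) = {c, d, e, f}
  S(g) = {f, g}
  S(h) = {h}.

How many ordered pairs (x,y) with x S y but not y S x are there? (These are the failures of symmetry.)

Enumerating: (a,g), (b,g), (c,d), (c,e), (c,h), (e,a), (e,d), (e,g), (e,h), (f,c), (f,d), (f,e), (g,f).

13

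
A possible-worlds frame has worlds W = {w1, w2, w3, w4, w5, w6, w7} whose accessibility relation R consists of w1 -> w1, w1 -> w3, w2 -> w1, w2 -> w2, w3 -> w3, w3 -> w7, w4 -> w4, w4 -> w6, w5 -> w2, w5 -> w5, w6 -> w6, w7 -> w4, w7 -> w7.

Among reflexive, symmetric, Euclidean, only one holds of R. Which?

Reflexive: yes — every world is R-related to itself.
Symmetric: no — w1 R w3 but not w3 R w1.
Euclidean: no — w1 R w3 and w1 R w1, but not w3 R w1.
Only reflexive holds.

reflexive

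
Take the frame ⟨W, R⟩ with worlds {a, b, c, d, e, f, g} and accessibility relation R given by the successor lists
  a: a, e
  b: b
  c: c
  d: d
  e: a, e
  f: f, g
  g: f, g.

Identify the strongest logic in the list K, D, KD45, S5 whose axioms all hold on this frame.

Serial (axiom D): yes — every world has a successor (e.g. a R a).
Euclidean (axiom 5): yes — any two successors of a common world are R-related.
Transitive (axiom 4): yes — every two-step R-path is closed by a direct edge.
Reflexive (axiom T): yes — every world is R-related to itself.
So F validates K, D, KD45, S5. The strongest is S5.

S5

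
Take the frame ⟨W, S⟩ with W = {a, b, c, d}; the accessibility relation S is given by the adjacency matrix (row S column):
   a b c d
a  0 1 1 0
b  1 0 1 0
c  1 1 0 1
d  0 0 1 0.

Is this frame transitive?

Transitive: no — a S c and c S d, but not a S d.

No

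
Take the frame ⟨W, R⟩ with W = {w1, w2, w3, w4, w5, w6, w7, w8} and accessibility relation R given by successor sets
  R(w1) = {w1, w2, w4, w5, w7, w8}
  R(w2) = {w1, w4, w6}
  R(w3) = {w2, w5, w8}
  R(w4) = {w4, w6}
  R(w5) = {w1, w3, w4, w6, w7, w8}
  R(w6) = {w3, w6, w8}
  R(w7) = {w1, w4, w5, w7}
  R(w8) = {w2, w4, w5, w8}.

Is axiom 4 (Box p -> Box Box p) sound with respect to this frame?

The schema 4 characterises exactly the transitive frames.
Transitive: no — w1 R w2 and w2 R w6, but not w1 R w6.

No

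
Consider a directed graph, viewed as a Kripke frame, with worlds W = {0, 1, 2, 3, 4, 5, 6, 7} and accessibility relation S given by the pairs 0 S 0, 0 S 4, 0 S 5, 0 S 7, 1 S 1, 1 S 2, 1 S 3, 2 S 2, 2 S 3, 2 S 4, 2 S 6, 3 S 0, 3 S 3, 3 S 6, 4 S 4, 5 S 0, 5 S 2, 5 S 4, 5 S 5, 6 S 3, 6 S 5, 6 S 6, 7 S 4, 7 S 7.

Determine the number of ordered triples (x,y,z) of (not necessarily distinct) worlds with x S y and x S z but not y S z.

Enumerating: (0,4,0), (0,4,5), (0,4,7), (0,5,7), (0,7,0), (0,7,5), (1,2,1), (1,3,1), (1,3,2), (2,3,2), (2,3,4), (2,4,2), … and 17 more.
Total: 29.

29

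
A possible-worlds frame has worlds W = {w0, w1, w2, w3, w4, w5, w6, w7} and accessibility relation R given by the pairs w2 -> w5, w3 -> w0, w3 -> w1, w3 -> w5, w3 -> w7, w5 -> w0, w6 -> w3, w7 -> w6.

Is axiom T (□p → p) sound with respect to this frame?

Axiom T corresponds to the accessibility relation being reflexive.
Reflexive: no — w0 is not related to itself.

No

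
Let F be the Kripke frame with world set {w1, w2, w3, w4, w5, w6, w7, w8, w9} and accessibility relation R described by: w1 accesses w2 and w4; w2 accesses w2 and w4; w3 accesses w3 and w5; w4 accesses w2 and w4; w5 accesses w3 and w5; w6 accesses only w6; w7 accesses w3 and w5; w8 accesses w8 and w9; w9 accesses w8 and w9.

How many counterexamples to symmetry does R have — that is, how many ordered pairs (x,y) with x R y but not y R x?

Enumerating: (w1,w2), (w1,w4), (w7,w3), (w7,w5).

4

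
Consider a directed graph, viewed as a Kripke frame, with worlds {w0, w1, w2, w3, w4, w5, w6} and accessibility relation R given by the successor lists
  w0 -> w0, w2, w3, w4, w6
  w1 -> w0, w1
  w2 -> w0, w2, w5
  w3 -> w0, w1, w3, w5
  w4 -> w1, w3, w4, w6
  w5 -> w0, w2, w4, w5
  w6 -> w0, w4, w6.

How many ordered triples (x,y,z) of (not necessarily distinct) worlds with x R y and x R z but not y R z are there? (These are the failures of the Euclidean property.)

31

Enumerating: (w0,w2,w3), (w0,w2,w4), (w0,w2,w6), (w0,w3,w2), (w0,w3,w4), (w0,w3,w6), (w0,w4,w0), (w0,w4,w2), (w0,w6,w2), (w0,w6,w3), (w1,w0,w1), (w2,w0,w5), … and 19 more.
Total: 31.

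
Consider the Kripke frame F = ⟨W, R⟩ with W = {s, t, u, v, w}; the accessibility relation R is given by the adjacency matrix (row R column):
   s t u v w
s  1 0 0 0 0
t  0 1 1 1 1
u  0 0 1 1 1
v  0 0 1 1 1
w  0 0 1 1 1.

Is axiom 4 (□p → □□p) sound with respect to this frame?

The schema 4 characterises exactly the transitive frames.
Transitive: yes — every two-step R-path is closed by a direct edge.

Yes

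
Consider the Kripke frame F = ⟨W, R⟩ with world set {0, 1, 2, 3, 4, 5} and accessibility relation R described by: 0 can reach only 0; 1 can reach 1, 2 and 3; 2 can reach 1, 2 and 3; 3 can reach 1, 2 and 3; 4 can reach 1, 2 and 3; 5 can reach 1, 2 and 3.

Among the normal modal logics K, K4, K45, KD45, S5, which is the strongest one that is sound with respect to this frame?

Transitive (axiom 4): yes — every two-step R-path is closed by a direct edge.
Euclidean (axiom 5): yes — any two successors of a common world are R-related.
Serial (axiom D): yes — every world has a successor (e.g. 0 R 0).
Reflexive (axiom T): no — 4 is not related to itself.
So F validates K, K4, K45, KD45; S5 would additionally require R to be reflexive. The strongest is KD45.

KD45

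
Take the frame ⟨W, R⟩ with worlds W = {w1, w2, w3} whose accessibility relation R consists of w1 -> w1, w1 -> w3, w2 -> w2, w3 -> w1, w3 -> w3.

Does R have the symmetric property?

Yes

Symmetric: yes — every pair in R has its reverse in R.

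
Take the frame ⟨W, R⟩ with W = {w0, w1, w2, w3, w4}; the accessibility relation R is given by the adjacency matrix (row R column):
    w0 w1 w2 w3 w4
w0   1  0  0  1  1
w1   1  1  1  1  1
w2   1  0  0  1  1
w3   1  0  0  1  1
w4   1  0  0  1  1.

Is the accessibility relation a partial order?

No

Reflexive: no — w2 is not related to itself.
Transitive: yes — every two-step R-path is closed by a direct edge.
Antisymmetric: no — w0 R w3 and w3 R w0 with w0 ≠ w3.
So R is not a partial order.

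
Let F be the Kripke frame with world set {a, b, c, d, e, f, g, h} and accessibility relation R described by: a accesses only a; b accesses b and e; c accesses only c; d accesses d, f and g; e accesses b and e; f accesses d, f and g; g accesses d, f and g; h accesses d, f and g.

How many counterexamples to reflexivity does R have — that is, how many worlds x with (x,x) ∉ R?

Enumerating: h.

1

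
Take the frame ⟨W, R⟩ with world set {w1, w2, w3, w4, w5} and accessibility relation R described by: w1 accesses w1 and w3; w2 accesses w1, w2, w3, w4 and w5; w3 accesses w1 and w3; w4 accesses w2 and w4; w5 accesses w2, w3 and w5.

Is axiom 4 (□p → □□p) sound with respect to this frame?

The schema 4 characterises exactly the transitive frames.
Transitive: no — w4 R w2 and w2 R w1, but not w4 R w1.

No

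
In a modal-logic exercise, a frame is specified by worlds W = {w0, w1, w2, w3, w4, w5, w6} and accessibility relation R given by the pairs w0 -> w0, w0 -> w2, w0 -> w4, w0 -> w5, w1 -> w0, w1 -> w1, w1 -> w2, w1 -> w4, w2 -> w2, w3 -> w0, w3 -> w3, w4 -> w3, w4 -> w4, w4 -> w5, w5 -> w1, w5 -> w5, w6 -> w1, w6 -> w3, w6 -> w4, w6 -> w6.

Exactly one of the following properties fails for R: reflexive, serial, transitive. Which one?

Reflexive: yes — every world is R-related to itself.
Serial: yes — every world has a successor (e.g. w0 R w0).
Transitive: no — w0 R w4 and w4 R w3, but not w0 R w3.
Only transitive fails.

transitive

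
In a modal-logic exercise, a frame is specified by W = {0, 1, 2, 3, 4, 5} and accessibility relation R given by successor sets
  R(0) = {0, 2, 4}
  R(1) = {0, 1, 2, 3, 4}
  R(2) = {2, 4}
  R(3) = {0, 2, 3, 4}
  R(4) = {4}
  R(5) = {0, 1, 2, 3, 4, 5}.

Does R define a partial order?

Reflexive: yes — every world is R-related to itself.
Transitive: yes — every two-step R-path is closed by a direct edge.
Antisymmetric: yes — no distinct pair is related both ways.
So R is a partial order.

Yes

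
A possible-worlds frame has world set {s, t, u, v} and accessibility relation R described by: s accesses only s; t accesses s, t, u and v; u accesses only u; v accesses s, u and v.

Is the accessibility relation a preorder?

Reflexive: yes — every world is R-related to itself.
Transitive: yes — every two-step R-path is closed by a direct edge.
So R is a preorder.

Yes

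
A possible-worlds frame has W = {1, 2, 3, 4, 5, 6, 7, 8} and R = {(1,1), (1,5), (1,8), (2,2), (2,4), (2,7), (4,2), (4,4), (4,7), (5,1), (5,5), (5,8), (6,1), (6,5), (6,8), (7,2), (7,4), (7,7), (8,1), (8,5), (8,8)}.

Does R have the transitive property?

Transitive: yes — every two-step R-path is closed by a direct edge.

Yes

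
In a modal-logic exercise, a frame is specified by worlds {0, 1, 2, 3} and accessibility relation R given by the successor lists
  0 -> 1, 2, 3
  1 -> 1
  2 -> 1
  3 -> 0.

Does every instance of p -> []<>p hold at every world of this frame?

No

Axiom B corresponds to the accessibility relation being symmetric.
Symmetric: no — 0 R 1 but not 1 R 0.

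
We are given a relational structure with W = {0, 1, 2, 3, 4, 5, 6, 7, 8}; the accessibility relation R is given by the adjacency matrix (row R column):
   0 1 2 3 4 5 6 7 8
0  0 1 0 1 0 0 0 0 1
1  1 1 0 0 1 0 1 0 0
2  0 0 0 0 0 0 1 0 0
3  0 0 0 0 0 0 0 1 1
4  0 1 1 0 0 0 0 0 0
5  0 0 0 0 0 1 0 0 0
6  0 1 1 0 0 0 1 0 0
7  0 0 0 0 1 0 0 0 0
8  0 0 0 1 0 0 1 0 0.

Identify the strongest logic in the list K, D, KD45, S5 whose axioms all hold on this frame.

D

Serial (axiom D): yes — every world has a successor (e.g. 0 R 1).
Euclidean (axiom 5): no — 0 R 1 and 0 R 3, but not 1 R 3.
Transitive (axiom 4): no — 0 R 1 and 1 R 4, but not 0 R 4.
Reflexive (axiom T): no — 0 is not related to itself.
So F validates K, D; KD45 would additionally require R to be Euclidean and transitive. The strongest is D.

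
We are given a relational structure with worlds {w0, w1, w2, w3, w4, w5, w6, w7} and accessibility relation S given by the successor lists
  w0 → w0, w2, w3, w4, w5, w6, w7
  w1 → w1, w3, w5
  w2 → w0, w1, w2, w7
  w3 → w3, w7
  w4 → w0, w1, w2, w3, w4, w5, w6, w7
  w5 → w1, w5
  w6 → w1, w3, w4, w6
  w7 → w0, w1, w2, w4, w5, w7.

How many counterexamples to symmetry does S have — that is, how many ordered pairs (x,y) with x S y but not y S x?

Enumerating: (w0,w3), (w0,w5), (w0,w6), (w1,w3), (w2,w1), (w3,w7), (w4,w1), (w4,w2), (w4,w3), (w4,w5), (w6,w1), (w6,w3), (w7,w1), (w7,w5).

14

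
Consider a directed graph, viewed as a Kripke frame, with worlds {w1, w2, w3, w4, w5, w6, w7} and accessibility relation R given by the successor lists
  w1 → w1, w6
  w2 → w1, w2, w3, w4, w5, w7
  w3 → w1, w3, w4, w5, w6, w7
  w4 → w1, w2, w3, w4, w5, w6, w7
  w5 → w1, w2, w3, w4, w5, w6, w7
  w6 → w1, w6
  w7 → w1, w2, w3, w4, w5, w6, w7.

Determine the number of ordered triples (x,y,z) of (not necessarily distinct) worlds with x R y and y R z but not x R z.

8

Enumerating: (w2,w1,w6), (w2,w3,w6), (w2,w4,w6), (w2,w5,w6), (w2,w7,w6), (w3,w4,w2), (w3,w5,w2), (w3,w7,w2).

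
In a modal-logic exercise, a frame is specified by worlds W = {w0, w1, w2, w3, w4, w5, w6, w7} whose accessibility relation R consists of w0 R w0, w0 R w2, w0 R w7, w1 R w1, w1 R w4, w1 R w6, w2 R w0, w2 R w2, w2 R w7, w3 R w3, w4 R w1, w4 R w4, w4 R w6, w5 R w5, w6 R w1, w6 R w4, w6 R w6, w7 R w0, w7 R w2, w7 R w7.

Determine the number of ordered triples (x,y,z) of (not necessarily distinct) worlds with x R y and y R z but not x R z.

0

R is transitive; there are no such tuples.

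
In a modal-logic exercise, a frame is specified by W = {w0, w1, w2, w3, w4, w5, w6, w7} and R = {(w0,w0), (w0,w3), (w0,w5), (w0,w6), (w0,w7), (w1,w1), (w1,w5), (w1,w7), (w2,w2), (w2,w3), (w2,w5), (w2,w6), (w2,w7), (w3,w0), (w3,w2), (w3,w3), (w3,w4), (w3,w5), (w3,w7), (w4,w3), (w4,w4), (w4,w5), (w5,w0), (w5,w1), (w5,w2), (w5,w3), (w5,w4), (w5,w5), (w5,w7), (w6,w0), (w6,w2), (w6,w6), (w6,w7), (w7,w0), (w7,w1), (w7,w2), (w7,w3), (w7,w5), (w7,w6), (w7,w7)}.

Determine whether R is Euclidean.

Euclidean: no — w0 R w3 and w0 R w6, but not w3 R w6.

No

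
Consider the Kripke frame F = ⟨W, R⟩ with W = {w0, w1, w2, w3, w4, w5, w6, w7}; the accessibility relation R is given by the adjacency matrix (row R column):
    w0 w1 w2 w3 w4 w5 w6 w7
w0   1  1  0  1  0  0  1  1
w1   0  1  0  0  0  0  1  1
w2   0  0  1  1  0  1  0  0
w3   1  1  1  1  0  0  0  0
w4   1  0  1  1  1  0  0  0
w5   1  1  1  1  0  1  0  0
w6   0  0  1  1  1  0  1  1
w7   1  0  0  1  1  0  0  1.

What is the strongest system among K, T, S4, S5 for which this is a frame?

T

Reflexive (axiom T): yes — every world is R-related to itself.
Transitive (axiom 4): no — w0 R w3 and w3 R w2, but not w0 R w2.
Euclidean (axiom 5): no — w0 R w1 and w0 R w3, but not w1 R w3.
So F validates K, T; S4 would additionally require R to be transitive. The strongest is T.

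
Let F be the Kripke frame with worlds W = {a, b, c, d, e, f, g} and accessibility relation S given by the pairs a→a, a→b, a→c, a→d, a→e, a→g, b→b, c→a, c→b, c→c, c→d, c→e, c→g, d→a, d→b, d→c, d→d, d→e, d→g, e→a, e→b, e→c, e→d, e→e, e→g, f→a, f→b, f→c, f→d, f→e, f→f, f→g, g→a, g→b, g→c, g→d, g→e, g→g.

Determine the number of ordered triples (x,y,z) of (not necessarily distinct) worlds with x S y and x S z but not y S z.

36

Enumerating: (a,b,a), (a,b,c), (a,b,d), (a,b,e), (a,b,g), (c,b,a), (c,b,c), (c,b,d), (c,b,e), (c,b,g), (d,b,a), (d,b,c), … and 24 more.
Total: 36.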